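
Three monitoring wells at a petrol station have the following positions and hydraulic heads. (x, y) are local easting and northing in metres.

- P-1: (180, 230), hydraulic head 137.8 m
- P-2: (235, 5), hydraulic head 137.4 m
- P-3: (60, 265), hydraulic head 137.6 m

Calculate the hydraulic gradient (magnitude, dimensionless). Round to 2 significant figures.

With h = a·x + b·y + c and P-1 as origin, the differences give:
  55·a + (-225)·b = -0.4
  (-120)·a + 35·b = -0.2
Eliminate b (×35 and ×(-225), subtract): -25075·a = -59.00 → a = ∂h/∂x = +0.002353
Back-substitute: b = ∂h/∂y = +0.002353.
|∇h| = √(0.002353² + 0.002353²) = 0.003328

0.0033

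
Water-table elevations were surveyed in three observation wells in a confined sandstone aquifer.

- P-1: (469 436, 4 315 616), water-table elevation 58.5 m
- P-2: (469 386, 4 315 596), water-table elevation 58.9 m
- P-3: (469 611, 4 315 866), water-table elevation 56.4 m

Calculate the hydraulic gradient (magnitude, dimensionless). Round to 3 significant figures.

Taking P-1 as reference: P-2−P-1 = (-50, -20, +0.4); P-3−P-1 = (175, 250, -2.1).
Solve a·Δx + b·Δy = Δh: det = (-50)·250 − 175·(-20) = -9000.
∂h/∂x = [(+0.4)·250 − (-2.1)·(-20)] / -9000 = -0.006444
∂h/∂y = [(-50)·(-2.1) − 175·(+0.4)] / -9000 = -0.003889
|∇h| = √(-0.006444² + -0.003889²) = 0.007527

0.00753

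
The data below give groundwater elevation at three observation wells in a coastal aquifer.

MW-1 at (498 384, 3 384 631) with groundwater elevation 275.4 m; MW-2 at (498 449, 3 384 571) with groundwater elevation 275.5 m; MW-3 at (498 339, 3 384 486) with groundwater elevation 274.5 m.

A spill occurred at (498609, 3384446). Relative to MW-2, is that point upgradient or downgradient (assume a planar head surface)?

Three-point gradient (reference MW-1): Δ to MW-2 = (65, -60, +0.1), Δ to MW-3 = (-45, -145, -0.9).
∂h/∂x = +0.005649, ∂h/∂y = +0.004454 (det = -12125).
Head at (498609, 3384446) = 275.4 + (+0.005649)·(225) + (+0.004454)·(-185) = 275.85 m.
That is higher than the 275.5 m at MW-2, so the point is upgradient.

upgradient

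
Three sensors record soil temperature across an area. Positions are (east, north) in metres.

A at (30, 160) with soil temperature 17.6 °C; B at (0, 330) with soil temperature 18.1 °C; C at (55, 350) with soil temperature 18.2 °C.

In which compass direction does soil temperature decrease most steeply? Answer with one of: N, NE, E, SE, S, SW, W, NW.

Taking A as reference: B−A = (-30, 170, +0.5); C−A = (25, 190, +0.6).
Determinant of the coordinate differences = (-30)·190 − 25·170 = -9950.
∂T/∂x = [(+0.5)·190 − (+0.6)·170] / -9950 = +0.0007035
∂T/∂y = [(-30)·(+0.6) − 25·(+0.5)] / -9950 = +0.003065
Steepest decrease is along −∇f = (-0.0007035 E, -0.003065 N) → south.

S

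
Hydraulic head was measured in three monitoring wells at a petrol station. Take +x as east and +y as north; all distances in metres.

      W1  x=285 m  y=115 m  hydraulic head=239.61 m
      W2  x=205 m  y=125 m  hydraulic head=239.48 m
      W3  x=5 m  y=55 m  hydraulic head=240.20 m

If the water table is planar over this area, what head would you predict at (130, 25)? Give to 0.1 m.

Taking W1 as reference: W2−W1 = (-80, 10, -0.13); W3−W1 = (-280, -60, +0.59).
Determinant of the coordinate differences = (-80)·(-60) − (-280)·10 = 7600.
∂h/∂x = [(-0.13)·(-60) − (+0.59)·10] / 7600 = +0.0002500
∂h/∂y = [(-80)·(+0.59) − (-280)·(-0.13)] / 7600 = -0.01100
h(130, 25) = 239.61 + (+0.0002500)·(-155) + (-0.01100)·(-90) = 239.61 -0.039 +0.990 = 240.561 m.

240.6 m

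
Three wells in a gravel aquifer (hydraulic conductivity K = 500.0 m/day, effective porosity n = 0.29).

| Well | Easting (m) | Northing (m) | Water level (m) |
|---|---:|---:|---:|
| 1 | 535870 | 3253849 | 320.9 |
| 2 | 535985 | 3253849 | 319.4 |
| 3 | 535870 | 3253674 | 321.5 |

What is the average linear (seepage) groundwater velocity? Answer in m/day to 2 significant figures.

23 m/day

∂h/∂x = (319.4 − 320.9) / (535985 − 535870) = -0.01304
∂h/∂y = (321.5 − 320.9) / (3253674 − 3253849) = -0.003429
|∇h| = √(-0.01304² + -0.003429²) = 0.01348
Seepage velocity v = K·i/n = 500.0 × 0.01348 / 0.29 = 23.24 m/day.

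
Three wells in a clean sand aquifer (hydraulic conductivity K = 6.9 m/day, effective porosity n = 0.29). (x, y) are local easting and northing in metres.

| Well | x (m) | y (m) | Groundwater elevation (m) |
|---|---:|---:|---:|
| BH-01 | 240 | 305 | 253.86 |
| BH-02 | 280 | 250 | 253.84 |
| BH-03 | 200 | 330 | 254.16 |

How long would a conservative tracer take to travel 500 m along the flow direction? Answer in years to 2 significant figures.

With h = a·x + b·y + c and BH-01 as origin, the differences give:
  40·a + (-55)·b = -0.02
  (-40)·a + 25·b = +0.30
Eliminate b (×25 and ×(-55), subtract): -1200·a = 16.000 → a = ∂h/∂x = -0.01333
Back-substitute: b = ∂h/∂y = -0.009333.
|∇h| = √(-0.01333² + -0.009333²) = 0.01627
Seepage velocity v = K·i/n = 6.9 × 0.01627 / 0.29 = 0.3871 m/day.
t = 500 / 0.3871 = 1292 days = 3.54 years.

3.5 years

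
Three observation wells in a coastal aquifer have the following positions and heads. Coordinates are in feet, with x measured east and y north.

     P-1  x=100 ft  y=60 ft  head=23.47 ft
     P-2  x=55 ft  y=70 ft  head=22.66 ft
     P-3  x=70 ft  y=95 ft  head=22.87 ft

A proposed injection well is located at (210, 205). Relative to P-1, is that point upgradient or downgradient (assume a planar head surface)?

upgradient

Differences from P-1: to P-2 (Δx, Δy, Δh) = (-45, 10, -0.81); to P-3 = (-30, 35, -0.60).
Determinant of the coordinate differences = (-45)·35 − (-30)·10 = -1275.
∂h/∂x = [(-0.81)·35 − (-0.60)·10] / -1275 = +0.01753
∂h/∂y = [(-45)·(-0.60) − (-30)·(-0.81)] / -1275 = -0.002118
Head at (210, 205) = 23.47 + (+0.01753)·(110) + (-0.002118)·(145) = 25.09 ft.
That is higher than the 23.47 ft at P-1, so the point is upgradient.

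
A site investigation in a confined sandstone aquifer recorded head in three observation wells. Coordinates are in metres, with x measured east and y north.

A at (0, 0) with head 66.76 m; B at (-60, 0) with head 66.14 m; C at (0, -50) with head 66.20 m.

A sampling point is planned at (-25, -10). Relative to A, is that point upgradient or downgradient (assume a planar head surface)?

∂h/∂x = (66.14 − 66.76) / (-60 − 0) = +0.01033
∂h/∂y = (66.20 − 66.76) / (-50 − 0) = +0.01120
Head at (-25, -10) = 66.76 + (+0.01033)·(-25) + (+0.01120)·(-10) = 66.39 m.
That is lower than the 66.76 m at A, so the point is downgradient.

downgradient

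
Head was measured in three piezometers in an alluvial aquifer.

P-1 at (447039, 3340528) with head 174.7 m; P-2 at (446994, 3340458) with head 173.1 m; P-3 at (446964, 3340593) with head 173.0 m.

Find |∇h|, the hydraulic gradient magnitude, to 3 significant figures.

Differences from P-1: to P-2 (Δx, Δy, Δh) = (-45, -70, -1.6); to P-3 = (-75, 65, -1.7).
Solve a·Δx + b·Δy = Δh: det = (-45)·65 − (-75)·(-70) = -8175.
∂h/∂x = [(-1.6)·65 − (-1.7)·(-70)] / -8175 = +0.02728
∂h/∂y = [(-45)·(-1.7) − (-75)·(-1.6)] / -8175 = +0.005321
|∇h| = √(0.02728² + 0.005321²) = 0.02779

0.0278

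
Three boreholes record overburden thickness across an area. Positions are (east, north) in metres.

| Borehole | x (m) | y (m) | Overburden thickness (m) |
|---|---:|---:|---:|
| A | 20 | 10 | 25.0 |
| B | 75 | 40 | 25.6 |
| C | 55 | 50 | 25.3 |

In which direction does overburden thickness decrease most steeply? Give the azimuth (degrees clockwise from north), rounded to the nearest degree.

287°

Taking A as reference: B−A = (55, 30, +0.6); C−A = (35, 40, +0.3).
Solve a·Δx + b·Δy = Δd: det = 55·40 − 35·30 = 1150.
∂d/∂x = [(+0.6)·40 − (+0.3)·30] / 1150 = +0.01304
∂d/∂y = [55·(+0.3) − 35·(+0.6)] / 1150 = -0.003913
Steepest decrease is along −∇f: components (-0.01304 E, +0.003913 N).
Azimuth = atan2(-0.01304, +0.003913) = 286.7° ≈ 287°.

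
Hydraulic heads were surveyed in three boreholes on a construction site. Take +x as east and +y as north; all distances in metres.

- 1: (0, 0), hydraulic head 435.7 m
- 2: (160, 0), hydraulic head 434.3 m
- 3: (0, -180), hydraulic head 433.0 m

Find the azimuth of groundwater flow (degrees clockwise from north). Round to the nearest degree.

∂h/∂x = (434.3 − 435.7) / (160 − 0) = -0.008750
∂h/∂y = (433.0 − 435.7) / (-180 − 0) = +0.01500
Flow direction (−∇h) has components (+0.008750 E, -0.01500 N).
Azimuth = atan2(E, N) = atan2(+0.008750, -0.01500) = 149.7° ≈ 150°.

150°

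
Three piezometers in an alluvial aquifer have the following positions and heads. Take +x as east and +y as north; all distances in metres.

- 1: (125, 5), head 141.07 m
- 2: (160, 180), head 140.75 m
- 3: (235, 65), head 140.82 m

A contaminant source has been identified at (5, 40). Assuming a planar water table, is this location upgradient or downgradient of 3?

Differences from 1: to 2 (Δx, Δy, Δh) = (35, 175, -0.32); to 3 = (110, 60, -0.25).
Solve a·Δx + b·Δy = Δh: det = 35·60 − 110·175 = -17150.
∂h/∂x = [(-0.32)·60 − (-0.25)·175] / -17150 = -0.001431
∂h/∂y = [35·(-0.25) − 110·(-0.32)] / -17150 = -0.001542
Head at (5, 40) = 141.07 + (-0.001431)·(-120) + (-0.001542)·(35) = 141.19 m.
That is higher than the 140.82 m at 3, so the point is upgradient.

upgradient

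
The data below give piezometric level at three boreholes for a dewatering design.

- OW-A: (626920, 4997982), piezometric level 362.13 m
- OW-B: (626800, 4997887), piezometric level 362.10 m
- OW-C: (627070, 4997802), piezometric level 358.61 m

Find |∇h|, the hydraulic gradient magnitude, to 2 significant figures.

0.015

Taking OW-A as reference: OW-B−OW-A = (-120, -95, -0.03); OW-C−OW-A = (150, -180, -3.52).
Determinant of the coordinate differences = (-120)·(-180) − 150·(-95) = 35850.
∂h/∂x = [(-0.03)·(-180) − (-3.52)·(-95)] / 35850 = -0.009177
∂h/∂y = [(-120)·(-3.52) − 150·(-0.03)] / 35850 = +0.01191
|∇h| = √(-0.009177² + 0.01191²) = 0.01504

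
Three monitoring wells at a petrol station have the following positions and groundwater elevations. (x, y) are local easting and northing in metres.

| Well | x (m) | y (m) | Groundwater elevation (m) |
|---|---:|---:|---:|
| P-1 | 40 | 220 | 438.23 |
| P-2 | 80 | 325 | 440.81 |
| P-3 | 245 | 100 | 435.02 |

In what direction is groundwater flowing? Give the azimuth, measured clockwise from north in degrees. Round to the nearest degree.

Three-point gradient (reference P-1): Δ to P-2 = (40, 105, +2.58), Δ to P-3 = (205, -120, -3.21).
∂h/∂x = -0.001043, ∂h/∂y = +0.02497 (det = -26325).
Flow direction (−∇h) has components (+0.001043 E, -0.02497 N).
Azimuth = atan2(E, N) = atan2(+0.001043, -0.02497) = 177.6° ≈ 178°.

178°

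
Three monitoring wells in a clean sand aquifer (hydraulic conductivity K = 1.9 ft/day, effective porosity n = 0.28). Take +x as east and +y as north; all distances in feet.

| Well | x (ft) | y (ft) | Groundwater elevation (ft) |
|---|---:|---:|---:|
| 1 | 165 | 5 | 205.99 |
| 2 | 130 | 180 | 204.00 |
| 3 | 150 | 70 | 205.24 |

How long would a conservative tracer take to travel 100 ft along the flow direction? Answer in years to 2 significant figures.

Taking 1 as reference: 2−1 = (-35, 175, -1.99); 3−1 = (-15, 65, -0.75).
Solve a·Δx + b·Δy = Δh: det = (-35)·65 − (-15)·175 = 350.
∂h/∂x = [(-1.99)·65 − (-0.75)·175] / 350 = +0.005429
∂h/∂y = [(-35)·(-0.75) − (-15)·(-1.99)] / 350 = -0.01029
|∇h| = √(0.005429² + -0.01029²) = 0.01163
Seepage velocity v = K·i/n = 1.9 × 0.01163 / 0.28 = 0.07892 ft/day.
t = 100 / 0.07892 = 1267 days = 3.47 years.

3.5 years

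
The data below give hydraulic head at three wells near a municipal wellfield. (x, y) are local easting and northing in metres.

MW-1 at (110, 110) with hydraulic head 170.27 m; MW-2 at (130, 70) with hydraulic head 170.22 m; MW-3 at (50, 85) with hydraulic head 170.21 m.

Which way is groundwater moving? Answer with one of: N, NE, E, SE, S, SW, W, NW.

S

With h = a·x + b·y + c and MW-1 as origin, the differences give:
  20·a + (-40)·b = -0.05
  (-60)·a + (-25)·b = -0.06
Eliminate b (×(-25) and ×(-40), subtract): -2900·a = -1.150 → a = ∂h/∂x = +0.0003966
Back-substitute: b = ∂h/∂y = +0.001448.
Flow = −∇h = (-0.0003966 east, -0.001448 north), which points south.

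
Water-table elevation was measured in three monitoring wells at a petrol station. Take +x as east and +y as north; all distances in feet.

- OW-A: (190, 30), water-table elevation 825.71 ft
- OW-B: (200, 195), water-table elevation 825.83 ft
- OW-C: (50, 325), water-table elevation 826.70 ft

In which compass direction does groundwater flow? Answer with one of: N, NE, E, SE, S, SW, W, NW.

E

Taking OW-A as reference: OW-B−OW-A = (10, 165, +0.12); OW-C−OW-A = (-140, 295, +0.99).
Solve a·Δx + b·Δy = Δh: det = 10·295 − (-140)·165 = 26050.
∂h/∂x = [(+0.12)·295 − (+0.99)·165] / 26050 = -0.004912
∂h/∂y = [10·(+0.99) − (-140)·(+0.12)] / 26050 = +0.001025
Flow = −∇h = (+0.004912 east, -0.001025 north), which points east.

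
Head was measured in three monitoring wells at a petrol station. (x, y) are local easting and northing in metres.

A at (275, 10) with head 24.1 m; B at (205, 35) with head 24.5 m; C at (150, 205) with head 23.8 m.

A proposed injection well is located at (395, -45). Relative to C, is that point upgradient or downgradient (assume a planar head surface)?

Taking A as reference: B−A = (-70, 25, +0.4); C−A = (-125, 195, -0.3).
Solve a·Δx + b·Δy = Δh: det = (-70)·195 − (-125)·25 = -10525.
∂h/∂x = [(+0.4)·195 − (-0.3)·25] / -10525 = -0.008124
∂h/∂y = [(-70)·(-0.3) − (-125)·(+0.4)] / -10525 = -0.006746
Head at (395, -45) = 24.1 + (-0.008124)·(120) + (-0.006746)·(-55) = 23.50 m.
That is lower than the 23.8 m at C, so the point is downgradient.

downgradient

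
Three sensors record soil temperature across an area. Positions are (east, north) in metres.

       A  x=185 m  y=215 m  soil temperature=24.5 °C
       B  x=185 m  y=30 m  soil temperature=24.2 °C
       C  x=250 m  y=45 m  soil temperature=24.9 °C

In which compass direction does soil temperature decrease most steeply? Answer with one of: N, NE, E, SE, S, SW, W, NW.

Taking A as reference: B−A = (0, -185, -0.3); C−A = (65, -170, +0.4).
Determinant of the coordinate differences = 0·(-170) − 65·(-185) = 12025.
∂T/∂x = [(-0.3)·(-170) − (+0.4)·(-185)] / 12025 = +0.01040
∂T/∂y = [0·(+0.4) − 65·(-0.3)] / 12025 = +0.001622
Steepest decrease is along −∇f = (-0.01040 E, -0.001622 N) → west.

W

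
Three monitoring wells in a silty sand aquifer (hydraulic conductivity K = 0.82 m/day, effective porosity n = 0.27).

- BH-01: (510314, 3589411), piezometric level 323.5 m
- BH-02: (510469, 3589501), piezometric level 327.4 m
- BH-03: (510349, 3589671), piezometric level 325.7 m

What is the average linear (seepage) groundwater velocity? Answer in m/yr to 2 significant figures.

With h = a·x + b·y + c and BH-01 as origin, the differences give:
  155·a + 90·b = +3.9
  35·a + 260·b = +2.2
Eliminate b (×260 and ×90, subtract): 37150·a = 816.00 → a = ∂h/∂x = +0.02197
Back-substitute: b = ∂h/∂y = +0.005505.
|∇h| = √(0.02197² + 0.005505²) = 0.02265
Seepage velocity v = K·i/n = 0.82 × 0.02265 / 0.27 = 0.06879 m/day = 25.13 m/yr.

25 m/yr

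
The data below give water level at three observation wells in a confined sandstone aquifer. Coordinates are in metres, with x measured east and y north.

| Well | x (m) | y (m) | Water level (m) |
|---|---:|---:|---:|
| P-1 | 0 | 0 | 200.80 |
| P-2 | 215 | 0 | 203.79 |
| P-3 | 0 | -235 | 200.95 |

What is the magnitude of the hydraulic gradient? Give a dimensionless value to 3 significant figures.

∂h/∂x = (203.79 − 200.80) / (215 − 0) = +0.01391
∂h/∂y = (200.95 − 200.80) / (-235 − 0) = -0.0006383
|∇h| = √(0.01391² + -0.0006383²) = 0.01392

0.0139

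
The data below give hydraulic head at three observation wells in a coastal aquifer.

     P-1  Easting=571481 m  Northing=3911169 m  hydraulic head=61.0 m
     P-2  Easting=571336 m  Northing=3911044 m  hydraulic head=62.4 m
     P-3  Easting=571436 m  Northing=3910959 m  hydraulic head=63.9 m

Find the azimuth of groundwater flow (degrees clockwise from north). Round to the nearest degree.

349°

Taking P-1 as reference: P-2−P-1 = (-145, -125, +1.4); P-3−P-1 = (-45, -210, +2.9).
Solve a·Δx + b·Δy = Δh: det = (-145)·(-210) − (-45)·(-125) = 24825.
∂h/∂x = [(+1.4)·(-210) − (+2.9)·(-125)] / 24825 = +0.002759
∂h/∂y = [(-145)·(+2.9) − (-45)·(+1.4)] / 24825 = -0.01440
Flow direction (−∇h) has components (-0.002759 E, +0.01440 N).
Azimuth = atan2(E, N) = atan2(-0.002759, +0.01440) = 349.2° ≈ 349°.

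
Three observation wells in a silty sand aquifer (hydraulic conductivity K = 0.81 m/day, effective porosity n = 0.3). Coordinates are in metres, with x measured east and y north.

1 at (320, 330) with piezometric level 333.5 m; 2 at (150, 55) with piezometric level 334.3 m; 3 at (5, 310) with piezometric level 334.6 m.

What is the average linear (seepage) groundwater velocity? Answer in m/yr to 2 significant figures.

3.5 m/yr

Differences from 1: to 2 (Δx, Δy, Δh) = (-170, -275, +0.8); to 3 = (-315, -20, +1.1).
Solve a·Δx + b·Δy = Δh: det = (-170)·(-20) − (-315)·(-275) = -83225.
∂h/∂x = [(+0.8)·(-20) − (+1.1)·(-275)] / -83225 = -0.003442
∂h/∂y = [(-170)·(+1.1) − (-315)·(+0.8)] / -83225 = -0.0007810
|∇h| = √(-0.003442² + -0.0007810²) = 0.003529
Seepage velocity v = K·i/n = 0.81 × 0.003529 / 0.3 = 0.009528 m/day = 3.48 m/yr.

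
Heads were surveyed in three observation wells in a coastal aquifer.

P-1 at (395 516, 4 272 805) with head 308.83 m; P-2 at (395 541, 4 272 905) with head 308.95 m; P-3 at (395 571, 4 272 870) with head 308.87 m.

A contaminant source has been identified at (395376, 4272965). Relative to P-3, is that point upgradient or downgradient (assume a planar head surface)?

upgradient

With h = a·x + b·y + c and P-1 as origin, the differences give:
  25·a + 100·b = +0.12
  55·a + 65·b = +0.04
Eliminate b (×65 and ×100, subtract): -3875·a = 3.800 → a = ∂h/∂x = -0.0009806
Back-substitute: b = ∂h/∂y = +0.001445.
Head at (395376, 4272965) = 308.83 + (-0.0009806)·(-140) + (+0.001445)·(160) = 309.20 m.
That is higher than the 308.87 m at P-3, so the point is upgradient.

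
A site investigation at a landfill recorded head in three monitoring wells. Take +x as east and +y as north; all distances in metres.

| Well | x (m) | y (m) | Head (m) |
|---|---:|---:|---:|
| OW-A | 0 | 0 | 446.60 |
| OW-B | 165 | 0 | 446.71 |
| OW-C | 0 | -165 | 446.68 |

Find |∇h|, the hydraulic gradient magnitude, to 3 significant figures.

∂h/∂x = (446.71 − 446.60) / (165 − 0) = +0.0006667
∂h/∂y = (446.68 − 446.60) / (-165 − 0) = -0.0004848
|∇h| = √(0.0006667² + -0.0004848²) = 0.0008243

0.000824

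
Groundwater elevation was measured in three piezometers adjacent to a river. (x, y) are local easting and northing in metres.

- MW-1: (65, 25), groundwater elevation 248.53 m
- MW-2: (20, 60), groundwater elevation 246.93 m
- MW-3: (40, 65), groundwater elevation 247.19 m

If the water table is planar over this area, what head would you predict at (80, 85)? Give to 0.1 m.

247.5 m

With h = a·x + b·y + c and MW-1 as origin, the differences give:
  (-45)·a + 35·b = -1.60
  (-25)·a + 40·b = -1.34
Eliminate b (×40 and ×35, subtract): -925·a = -17.100 → a = ∂h/∂x = +0.01849
Back-substitute: b = ∂h/∂y = -0.02195.
h(80, 85) = 248.53 + (+0.01849)·(15) + (-0.02195)·(60) = 248.53 +0.277 -1.317 = 247.491 m.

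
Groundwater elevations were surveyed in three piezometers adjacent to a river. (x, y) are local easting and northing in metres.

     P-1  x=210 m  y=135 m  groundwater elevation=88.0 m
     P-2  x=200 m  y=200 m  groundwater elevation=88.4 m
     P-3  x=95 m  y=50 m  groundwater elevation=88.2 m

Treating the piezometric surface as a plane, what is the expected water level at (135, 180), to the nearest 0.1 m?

88.7 m

With h = a·x + b·y + c and P-1 as origin, the differences give:
  (-10)·a + 65·b = +0.4
  (-115)·a + (-85)·b = +0.2
Eliminate b (×(-85) and ×65, subtract): 8325·a = -47.00 → a = ∂h/∂x = -0.005646
Back-substitute: b = ∂h/∂y = +0.005285.
h(135, 180) = 88.0 + (-0.005646)·(-75) + (+0.005285)·(45) = 88.0 +0.423 +0.238 = 88.661 m.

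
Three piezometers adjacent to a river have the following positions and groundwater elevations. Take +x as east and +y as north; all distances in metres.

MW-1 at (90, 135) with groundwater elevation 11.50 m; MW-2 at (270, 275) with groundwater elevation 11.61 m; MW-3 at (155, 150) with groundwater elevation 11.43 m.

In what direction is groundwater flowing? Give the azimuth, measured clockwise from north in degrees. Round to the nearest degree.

150°

Three-point gradient (reference MW-1): Δ to MW-2 = (180, 140, +0.11), Δ to MW-3 = (65, 15, -0.07).
∂h/∂x = -0.001789, ∂h/∂y = +0.003086 (det = -6400).
Flow direction (−∇h) has components (+0.001789 E, -0.003086 N).
Azimuth = atan2(E, N) = atan2(+0.001789, -0.003086) = 149.9° ≈ 150°.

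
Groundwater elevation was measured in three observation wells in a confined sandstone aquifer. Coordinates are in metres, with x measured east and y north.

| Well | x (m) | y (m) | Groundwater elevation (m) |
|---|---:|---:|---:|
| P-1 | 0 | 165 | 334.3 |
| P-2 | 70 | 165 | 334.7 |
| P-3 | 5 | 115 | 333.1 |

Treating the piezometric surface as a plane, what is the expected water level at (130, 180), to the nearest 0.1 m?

Differences from P-1: to P-2 (Δx, Δy, Δh) = (70, 0, +0.4); to P-3 = (5, -50, -1.2).
Determinant of the coordinate differences = 70·(-50) − 5·0 = -3500.
∂h/∂x = [(+0.4)·(-50) − (-1.2)·0] / -3500 = +0.005714
∂h/∂y = [70·(-1.2) − 5·(+0.4)] / -3500 = +0.02457
h(130, 180) = 334.3 + (+0.005714)·(130) + (+0.02457)·(15) = 334.3 +0.743 +0.369 = 335.411 m.

335.4 m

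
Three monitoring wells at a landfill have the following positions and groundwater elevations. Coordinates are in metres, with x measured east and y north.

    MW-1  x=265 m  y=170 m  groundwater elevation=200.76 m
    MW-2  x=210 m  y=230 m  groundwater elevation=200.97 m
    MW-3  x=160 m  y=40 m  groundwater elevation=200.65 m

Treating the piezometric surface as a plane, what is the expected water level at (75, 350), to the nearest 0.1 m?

Taking MW-1 as reference: MW-2−MW-1 = (-55, 60, +0.21); MW-3−MW-1 = (-105, -130, -0.11).
Solve a·Δx + b·Δy = Δh: det = (-55)·(-130) − (-105)·60 = 13450.
∂h/∂x = [(+0.21)·(-130) − (-0.11)·60] / 13450 = -0.001539
∂h/∂y = [(-55)·(-0.11) − (-105)·(+0.21)] / 13450 = +0.002089
h(75, 350) = 200.76 + (-0.001539)·(-190) + (+0.002089)·(180) = 200.76 +0.292 +0.376 = 201.428 m.

201.4 m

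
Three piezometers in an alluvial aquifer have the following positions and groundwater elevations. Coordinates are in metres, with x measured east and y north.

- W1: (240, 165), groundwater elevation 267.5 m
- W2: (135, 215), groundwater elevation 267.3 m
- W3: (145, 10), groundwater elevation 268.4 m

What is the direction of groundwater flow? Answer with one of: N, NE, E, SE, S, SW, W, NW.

Differences from W1: to W2 (Δx, Δy, Δh) = (-105, 50, -0.2); to W3 = (-95, -155, +0.9).
Solve a·Δx + b·Δy = Δh: det = (-105)·(-155) − (-95)·50 = 21025.
∂h/∂x = [(-0.2)·(-155) − (+0.9)·50] / 21025 = -0.0006659
∂h/∂y = [(-105)·(+0.9) − (-95)·(-0.2)] / 21025 = -0.005398
Flow = −∇h = (+0.0006659 east, +0.005398 north), which points north.

N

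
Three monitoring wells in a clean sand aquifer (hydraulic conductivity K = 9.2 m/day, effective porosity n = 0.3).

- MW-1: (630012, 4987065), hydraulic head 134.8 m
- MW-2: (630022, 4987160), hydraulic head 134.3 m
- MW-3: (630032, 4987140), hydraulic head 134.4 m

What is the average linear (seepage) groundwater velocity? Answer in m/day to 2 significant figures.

0.16 m/day

Taking MW-1 as reference: MW-2−MW-1 = (10, 95, -0.5); MW-3−MW-1 = (20, 75, -0.4).
Determinant of the coordinate differences = 10·75 − 20·95 = -1150.
∂h/∂x = [(-0.5)·75 − (-0.4)·95] / -1150 = -0.0004348
∂h/∂y = [10·(-0.4) − 20·(-0.5)] / -1150 = -0.005217
|∇h| = √(-0.0004348² + -0.005217²) = 0.005235
Seepage velocity v = K·i/n = 9.2 × 0.005235 / 0.3 = 0.1605 m/day.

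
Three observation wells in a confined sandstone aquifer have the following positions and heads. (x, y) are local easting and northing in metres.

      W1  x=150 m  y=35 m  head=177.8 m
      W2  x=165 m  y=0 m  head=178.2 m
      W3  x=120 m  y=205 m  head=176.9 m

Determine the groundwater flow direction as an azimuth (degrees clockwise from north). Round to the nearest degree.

272°

With h = a·x + b·y + c and W1 as origin, the differences give:
  15·a + (-35)·b = +0.4
  (-30)·a + 170·b = -0.9
Eliminate b (×170 and ×(-35), subtract): 1500·a = 36.50 → a = ∂h/∂x = +0.02433
Back-substitute: b = ∂h/∂y = -0.001000.
Flow direction (−∇h) has components (-0.02433 E, +0.001000 N).
Azimuth = atan2(E, N) = atan2(-0.02433, +0.001000) = 272.4° ≈ 272°.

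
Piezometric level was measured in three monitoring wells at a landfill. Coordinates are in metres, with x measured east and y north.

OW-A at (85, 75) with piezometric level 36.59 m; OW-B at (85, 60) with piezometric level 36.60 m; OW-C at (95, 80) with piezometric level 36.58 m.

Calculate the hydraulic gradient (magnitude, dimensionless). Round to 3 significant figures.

With h = a·x + b·y + c and OW-A as origin, the differences give:
  0·a + (-15)·b = +0.01
  10·a + 5·b = -0.01
Eliminate b (×5 and ×(-15), subtract): 150·a = -0.100 → a = ∂h/∂x = -0.0006667
Back-substitute: b = ∂h/∂y = -0.0006667.
|∇h| = √(-0.0006667² + -0.0006667²) = 0.0009429

0.000943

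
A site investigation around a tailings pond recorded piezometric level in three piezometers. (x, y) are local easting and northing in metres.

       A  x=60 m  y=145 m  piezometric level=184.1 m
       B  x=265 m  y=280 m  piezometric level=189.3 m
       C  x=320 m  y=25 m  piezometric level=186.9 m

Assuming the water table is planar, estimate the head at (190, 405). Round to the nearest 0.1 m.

189.7 m

Three-point gradient (reference A): Δ to B = (205, 135, +5.2), Δ to C = (260, -120, +2.8).
∂h/∂x = +0.01678, ∂h/∂y = +0.01303 (det = -59700).
h(190, 405) = 184.1 + (+0.01678)·(130) + (+0.01303)·(260) = 184.1 +2.182 +3.388 = 189.670 m.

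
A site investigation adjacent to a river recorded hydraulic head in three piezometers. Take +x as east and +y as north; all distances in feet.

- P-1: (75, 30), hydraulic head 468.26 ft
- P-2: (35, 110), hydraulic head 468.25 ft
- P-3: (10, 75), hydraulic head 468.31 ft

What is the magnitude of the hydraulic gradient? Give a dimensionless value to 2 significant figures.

Taking P-1 as reference: P-2−P-1 = (-40, 80, -0.01); P-3−P-1 = (-65, 45, +0.05).
Determinant of the coordinate differences = (-40)·45 − (-65)·80 = 3400.
∂h/∂x = [(-0.01)·45 − (+0.05)·80] / 3400 = -0.001309
∂h/∂y = [(-40)·(+0.05) − (-65)·(-0.01)] / 3400 = -0.0007794
|∇h| = √(-0.001309² + -0.0007794²) = 0.001523

0.0015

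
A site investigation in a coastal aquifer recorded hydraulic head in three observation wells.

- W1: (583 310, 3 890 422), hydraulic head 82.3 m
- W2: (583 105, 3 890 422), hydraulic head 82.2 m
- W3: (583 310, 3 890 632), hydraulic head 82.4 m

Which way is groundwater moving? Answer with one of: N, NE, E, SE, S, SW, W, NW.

∂h/∂x = (82.2 − 82.3) / (583105 − 583310) = +0.0004878
∂h/∂y = (82.4 − 82.3) / (3890632 − 3890422) = +0.0004762
Flow = −∇h = (-0.0004878 east, -0.0004762 north), which points southwest.

SW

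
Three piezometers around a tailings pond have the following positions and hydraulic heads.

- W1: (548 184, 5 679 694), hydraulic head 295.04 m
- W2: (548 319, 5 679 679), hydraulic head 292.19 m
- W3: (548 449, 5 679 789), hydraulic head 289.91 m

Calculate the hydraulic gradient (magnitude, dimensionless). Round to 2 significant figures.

0.021

With h = a·x + b·y + c and W1 as origin, the differences give:
  135·a + (-15)·b = -2.85
  265·a + 95·b = -5.13
Eliminate b (×95 and ×(-15), subtract): 16800·a = -347.700 → a = ∂h/∂x = -0.02070
Back-substitute: b = ∂h/∂y = +0.003732.
|∇h| = √(-0.02070² + 0.003732²) = 0.02103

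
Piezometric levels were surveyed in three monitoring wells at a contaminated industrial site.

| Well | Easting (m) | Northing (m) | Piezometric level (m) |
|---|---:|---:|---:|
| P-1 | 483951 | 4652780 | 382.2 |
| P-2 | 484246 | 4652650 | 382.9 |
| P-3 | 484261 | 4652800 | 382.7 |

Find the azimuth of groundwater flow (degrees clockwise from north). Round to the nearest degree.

Taking P-1 as reference: P-2−P-1 = (295, -130, +0.7); P-3−P-1 = (310, 20, +0.5).
Solve a·Δx + b·Δy = Δh: det = 295·20 − 310·(-130) = 46200.
∂h/∂x = [(+0.7)·20 − (+0.5)·(-130)] / 46200 = +0.001710
∂h/∂y = [295·(+0.5) − 310·(+0.7)] / 46200 = -0.001504
Flow direction (−∇h) has components (-0.001710 E, +0.001504 N).
Azimuth = atan2(E, N) = atan2(-0.001710, +0.001504) = 311.3° ≈ 311°.

311°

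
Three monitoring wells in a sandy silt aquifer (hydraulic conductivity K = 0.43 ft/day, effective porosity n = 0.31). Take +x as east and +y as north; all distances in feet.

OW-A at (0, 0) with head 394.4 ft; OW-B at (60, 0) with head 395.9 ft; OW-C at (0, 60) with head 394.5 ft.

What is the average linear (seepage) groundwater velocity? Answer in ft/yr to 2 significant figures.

13 ft/yr

∂h/∂x = (395.9 − 394.4) / (60 − 0) = +0.02500
∂h/∂y = (394.5 − 394.4) / (60 − 0) = +0.001667
|∇h| = √(0.02500² + 0.001667²) = 0.02506
Seepage velocity v = K·i/n = 0.43 × 0.02506 / 0.31 = 0.03476 ft/day = 12.7 ft/yr.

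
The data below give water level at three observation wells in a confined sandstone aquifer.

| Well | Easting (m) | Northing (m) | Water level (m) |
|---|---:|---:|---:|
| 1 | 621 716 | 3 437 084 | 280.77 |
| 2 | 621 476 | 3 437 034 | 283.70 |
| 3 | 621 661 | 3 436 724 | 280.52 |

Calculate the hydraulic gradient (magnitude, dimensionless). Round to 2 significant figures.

0.013

With h = a·x + b·y + c and 1 as origin, the differences give:
  (-240)·a + (-50)·b = +2.93
  (-55)·a + (-360)·b = -0.25
Eliminate b (×(-360) and ×(-50), subtract): 83650·a = -1067.300 → a = ∂h/∂x = -0.01276
Back-substitute: b = ∂h/∂y = +0.002644.
|∇h| = √(-0.01276² + 0.002644²) = 0.01303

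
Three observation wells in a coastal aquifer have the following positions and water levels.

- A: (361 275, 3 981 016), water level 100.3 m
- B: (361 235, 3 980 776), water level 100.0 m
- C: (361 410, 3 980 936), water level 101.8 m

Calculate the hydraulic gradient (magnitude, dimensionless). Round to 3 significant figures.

With h = a·x + b·y + c and A as origin, the differences give:
  (-40)·a + (-240)·b = -0.3
  135·a + (-80)·b = +1.5
Eliminate b (×(-80) and ×(-240), subtract): 35600·a = 384.00 → a = ∂h/∂x = +0.01079
Back-substitute: b = ∂h/∂y = -0.0005478.
|∇h| = √(0.01079² + -0.0005478²) = 0.0108

0.0108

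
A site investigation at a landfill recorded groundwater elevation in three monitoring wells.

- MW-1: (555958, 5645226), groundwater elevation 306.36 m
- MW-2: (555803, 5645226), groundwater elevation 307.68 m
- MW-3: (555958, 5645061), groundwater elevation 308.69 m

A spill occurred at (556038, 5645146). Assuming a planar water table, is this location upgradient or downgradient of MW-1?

upgradient

∂h/∂x = (307.68 − 306.36) / (555803 − 555958) = -0.008516
∂h/∂y = (308.69 − 306.36) / (5645061 − 5645226) = -0.01412
Head at (556038, 5645146) = 306.36 + (-0.008516)·(80) + (-0.01412)·(-80) = 306.81 m.
That is higher than the 306.36 m at MW-1, so the point is upgradient.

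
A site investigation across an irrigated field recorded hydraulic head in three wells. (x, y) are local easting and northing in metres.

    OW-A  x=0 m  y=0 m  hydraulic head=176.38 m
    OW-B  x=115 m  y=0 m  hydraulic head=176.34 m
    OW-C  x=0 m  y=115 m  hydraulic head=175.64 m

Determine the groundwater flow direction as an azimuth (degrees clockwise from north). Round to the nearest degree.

∂h/∂x = (176.34 − 176.38) / (115 − 0) = -0.0003478
∂h/∂y = (175.64 − 176.38) / (115 − 0) = -0.006435
Flow direction (−∇h) has components (+0.0003478 E, +0.006435 N).
Azimuth = atan2(E, N) = atan2(+0.0003478, +0.006435) = 3.1° ≈ 003°.

003°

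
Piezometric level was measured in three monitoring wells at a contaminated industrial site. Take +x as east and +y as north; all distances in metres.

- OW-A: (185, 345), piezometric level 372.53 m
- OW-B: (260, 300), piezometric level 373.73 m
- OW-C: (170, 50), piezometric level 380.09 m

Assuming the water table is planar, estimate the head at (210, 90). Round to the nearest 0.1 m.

Taking OW-A as reference: OW-B−OW-A = (75, -45, +1.20); OW-C−OW-A = (-15, -295, +7.56).
Solve a·Δx + b·Δy = Δh: det = 75·(-295) − (-15)·(-45) = -22800.
∂h/∂x = [(+1.20)·(-295) − (+7.56)·(-45)] / -22800 = +0.0006053
∂h/∂y = [75·(+7.56) − (-15)·(+1.20)] / -22800 = -0.02566
h(210, 90) = 372.53 + (+0.0006053)·(25) + (-0.02566)·(-255) = 372.53 +0.015 +6.543 = 379.088 m.

379.1 m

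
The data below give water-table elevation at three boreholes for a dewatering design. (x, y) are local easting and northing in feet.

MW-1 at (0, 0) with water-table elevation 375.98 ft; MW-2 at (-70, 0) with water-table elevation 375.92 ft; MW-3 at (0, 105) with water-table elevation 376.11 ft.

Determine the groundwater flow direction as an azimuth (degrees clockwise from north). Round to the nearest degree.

∂h/∂x = (375.92 − 375.98) / (-70 − 0) = +0.0008571
∂h/∂y = (376.11 − 375.98) / (105 − 0) = +0.001238
Flow direction (−∇h) has components (-0.0008571 E, -0.001238 N).
Azimuth = atan2(E, N) = atan2(-0.0008571, -0.001238) = 214.7° ≈ 215°.

215°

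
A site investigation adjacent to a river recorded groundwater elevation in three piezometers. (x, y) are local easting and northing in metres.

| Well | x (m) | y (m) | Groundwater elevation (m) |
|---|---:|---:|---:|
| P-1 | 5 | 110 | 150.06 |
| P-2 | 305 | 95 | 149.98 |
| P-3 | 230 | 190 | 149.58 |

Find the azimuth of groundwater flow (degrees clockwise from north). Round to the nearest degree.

Taking P-1 as reference: P-2−P-1 = (300, -15, -0.08); P-3−P-1 = (225, 80, -0.48).
Determinant of the coordinate differences = 300·80 − 225·(-15) = 27375.
∂h/∂x = [(-0.08)·80 − (-0.48)·(-15)] / 27375 = -0.0004968
∂h/∂y = [300·(-0.48) − 225·(-0.08)] / 27375 = -0.004603
Flow direction (−∇h) has components (+0.0004968 E, +0.004603 N).
Azimuth = atan2(E, N) = atan2(+0.0004968, +0.004603) = 6.2° ≈ 006°.

006°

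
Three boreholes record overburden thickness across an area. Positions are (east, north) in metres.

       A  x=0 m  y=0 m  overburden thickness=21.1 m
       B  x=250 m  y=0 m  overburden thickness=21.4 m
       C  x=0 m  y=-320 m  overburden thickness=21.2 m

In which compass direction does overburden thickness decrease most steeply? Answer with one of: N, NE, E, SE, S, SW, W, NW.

W

∂d/∂x = (21.4 − 21.1) / (250 − 0) = +0.001200
∂d/∂y = (21.2 − 21.1) / (-320 − 0) = -0.0003125
Steepest decrease is along −∇f = (-0.001200 E, +0.0003125 N) → west.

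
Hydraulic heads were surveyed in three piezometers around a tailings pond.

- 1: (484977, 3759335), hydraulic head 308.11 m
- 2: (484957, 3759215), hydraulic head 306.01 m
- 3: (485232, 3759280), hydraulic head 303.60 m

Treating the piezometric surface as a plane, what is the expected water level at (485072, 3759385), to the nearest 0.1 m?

Taking 1 as reference: 2−1 = (-20, -120, -2.10); 3−1 = (255, -55, -4.51).
Solve a·Δx + b·Δy = Δh: det = (-20)·(-55) − 255·(-120) = 31700.
∂h/∂x = [(-2.10)·(-55) − (-4.51)·(-120)] / 31700 = -0.01343
∂h/∂y = [(-20)·(-4.51) − 255·(-2.10)] / 31700 = +0.01974
h(485072, 3759385) = 308.11 + (-0.01343)·(95) + (+0.01974)·(50) = 308.11 -1.276 +0.987 = 307.821 m.

307.8 m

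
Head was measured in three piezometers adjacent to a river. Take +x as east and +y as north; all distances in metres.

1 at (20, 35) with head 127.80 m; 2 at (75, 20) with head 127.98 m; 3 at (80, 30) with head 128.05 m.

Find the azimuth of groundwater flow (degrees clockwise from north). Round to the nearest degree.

Taking 1 as reference: 2−1 = (55, -15, +0.18); 3−1 = (60, -5, +0.25).
Determinant of the coordinate differences = 55·(-5) − 60·(-15) = 625.
∂h/∂x = [(+0.18)·(-5) − (+0.25)·(-15)] / 625 = +0.004560
∂h/∂y = [55·(+0.25) − 60·(+0.18)] / 625 = +0.004720
Flow direction (−∇h) has components (-0.004560 E, -0.004720 N).
Azimuth = atan2(E, N) = atan2(-0.004560, -0.004720) = 224.0° ≈ 224°.

224°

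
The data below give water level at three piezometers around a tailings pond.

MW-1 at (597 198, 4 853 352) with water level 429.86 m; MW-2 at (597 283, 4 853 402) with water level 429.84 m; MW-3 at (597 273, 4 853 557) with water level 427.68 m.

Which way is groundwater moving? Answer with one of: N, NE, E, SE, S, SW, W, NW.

NW

Differences from MW-1: to MW-2 (Δx, Δy, Δh) = (85, 50, -0.02); to MW-3 = (75, 205, -2.18).
Determinant of the coordinate differences = 85·205 − 75·50 = 13675.
∂h/∂x = [(-0.02)·205 − (-2.18)·50] / 13675 = +0.007671
∂h/∂y = [85·(-2.18) − 75·(-0.02)] / 13675 = -0.01344
Flow = −∇h = (-0.007671 east, +0.01344 north), which points northwest.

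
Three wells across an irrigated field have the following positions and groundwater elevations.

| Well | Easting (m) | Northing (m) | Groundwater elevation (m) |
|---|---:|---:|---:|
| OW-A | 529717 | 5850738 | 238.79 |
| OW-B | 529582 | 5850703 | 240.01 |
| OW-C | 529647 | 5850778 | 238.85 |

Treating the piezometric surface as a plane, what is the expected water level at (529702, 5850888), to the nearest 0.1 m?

With h = a·x + b·y + c and OW-A as origin, the differences give:
  (-135)·a + (-35)·b = +1.22
  (-70)·a + 40·b = +0.06
Eliminate b (×40 and ×(-35), subtract): -7850·a = 50.900 → a = ∂h/∂x = -0.006484
Back-substitute: b = ∂h/∂y = -0.009847.
h(529702, 5850888) = 238.79 + (-0.006484)·(-15) + (-0.009847)·(150) = 238.79 +0.097 -1.477 = 237.410 m.

237.4 m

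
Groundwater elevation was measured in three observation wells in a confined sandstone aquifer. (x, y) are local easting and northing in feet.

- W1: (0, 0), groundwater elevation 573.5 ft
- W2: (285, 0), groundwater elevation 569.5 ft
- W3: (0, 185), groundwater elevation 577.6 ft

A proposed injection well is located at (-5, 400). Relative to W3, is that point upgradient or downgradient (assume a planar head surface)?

∂h/∂x = (569.5 − 573.5) / (285 − 0) = -0.01404
∂h/∂y = (577.6 − 573.5) / (185 − 0) = +0.02216
Head at (-5, 400) = 573.5 + (-0.01404)·(-5) + (+0.02216)·(400) = 582.44 ft.
That is higher than the 577.6 ft at W3, so the point is upgradient.

upgradient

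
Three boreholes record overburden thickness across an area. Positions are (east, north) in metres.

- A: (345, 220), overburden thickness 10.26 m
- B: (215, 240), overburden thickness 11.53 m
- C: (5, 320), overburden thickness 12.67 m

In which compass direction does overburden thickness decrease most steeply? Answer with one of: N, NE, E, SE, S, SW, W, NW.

With d = a·x + b·y + c and A as origin, the differences give:
  (-130)·a + 20·b = +1.27
  (-340)·a + 100·b = +2.41
Eliminate b (×100 and ×20, subtract): -6200·a = 78.800 → a = ∂d/∂x = -0.01271
Back-substitute: b = ∂d/∂y = -0.01911.
Steepest decrease is along −∇f = (+0.01271 E, +0.01911 N) → northeast.

NE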